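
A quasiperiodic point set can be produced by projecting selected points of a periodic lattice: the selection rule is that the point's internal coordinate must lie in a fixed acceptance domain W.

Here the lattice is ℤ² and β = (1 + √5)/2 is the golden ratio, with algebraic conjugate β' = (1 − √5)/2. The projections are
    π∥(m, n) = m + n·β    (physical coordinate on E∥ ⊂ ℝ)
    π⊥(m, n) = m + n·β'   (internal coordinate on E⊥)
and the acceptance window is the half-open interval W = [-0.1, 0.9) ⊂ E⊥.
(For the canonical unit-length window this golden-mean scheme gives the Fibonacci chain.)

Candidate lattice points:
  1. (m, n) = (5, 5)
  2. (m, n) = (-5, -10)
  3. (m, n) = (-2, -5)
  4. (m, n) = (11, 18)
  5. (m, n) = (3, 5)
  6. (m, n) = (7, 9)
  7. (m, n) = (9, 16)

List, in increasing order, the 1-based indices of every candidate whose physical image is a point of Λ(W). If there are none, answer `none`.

β' = (1−√5)/2 ≈ -0.6180.
[1] lift (5,5): star map gives 1.9098; window check -0.1 ≤ 1.9098 < 0.9 is false → out
[2] lift (-5,-10): star map gives 1.1803; window check -0.1 ≤ 1.1803 < 0.9 is false → out
[3] lift (-2,-5): star map gives 1.0902; window check -0.1 ≤ 1.0902 < 0.9 is false → out
[4] lift (11,18): star map gives -0.1246; window check -0.1 ≤ -0.1246 < 0.9 is false → out
[5] lift (3,5): star map gives -0.0902; window check -0.1 ≤ -0.0902 < 0.9 is true → IN Λ
[6] lift (7,9): star map gives 1.4377; window check -0.1 ≤ 1.4377 < 0.9 is false → out
[7] lift (9,16): star map gives -0.8885; window check -0.1 ≤ -0.8885 < 0.9 is false → out

5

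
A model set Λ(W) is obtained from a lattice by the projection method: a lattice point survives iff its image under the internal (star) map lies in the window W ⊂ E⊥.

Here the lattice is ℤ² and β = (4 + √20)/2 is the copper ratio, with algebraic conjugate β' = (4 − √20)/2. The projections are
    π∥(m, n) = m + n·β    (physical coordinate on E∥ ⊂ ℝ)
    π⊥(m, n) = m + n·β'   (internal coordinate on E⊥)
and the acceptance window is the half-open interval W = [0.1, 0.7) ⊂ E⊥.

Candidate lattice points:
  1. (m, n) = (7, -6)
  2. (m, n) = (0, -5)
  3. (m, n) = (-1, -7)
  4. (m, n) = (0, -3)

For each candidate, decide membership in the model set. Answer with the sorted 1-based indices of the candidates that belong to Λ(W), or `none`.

Compute β' = (4−√20)/2 = -0.23607, so π⊥(m,n) = m -0.23607·n.
[1] lift (7,-6): star map gives 8.41641; window check 0.1 ≤ 8.41641 < 0.7 is false → out
[2] lift (0,-5): star map gives 1.18034; window check 0.1 ≤ 1.18034 < 0.7 is false → out
[3] lift (-1,-7): star map gives 0.65248; window check 0.1 ≤ 0.65248 < 0.7 is true → IN Λ
[4] lift (0,-3): star map gives 0.70820; window check 0.1 ≤ 0.70820 < 0.7 is false → out

3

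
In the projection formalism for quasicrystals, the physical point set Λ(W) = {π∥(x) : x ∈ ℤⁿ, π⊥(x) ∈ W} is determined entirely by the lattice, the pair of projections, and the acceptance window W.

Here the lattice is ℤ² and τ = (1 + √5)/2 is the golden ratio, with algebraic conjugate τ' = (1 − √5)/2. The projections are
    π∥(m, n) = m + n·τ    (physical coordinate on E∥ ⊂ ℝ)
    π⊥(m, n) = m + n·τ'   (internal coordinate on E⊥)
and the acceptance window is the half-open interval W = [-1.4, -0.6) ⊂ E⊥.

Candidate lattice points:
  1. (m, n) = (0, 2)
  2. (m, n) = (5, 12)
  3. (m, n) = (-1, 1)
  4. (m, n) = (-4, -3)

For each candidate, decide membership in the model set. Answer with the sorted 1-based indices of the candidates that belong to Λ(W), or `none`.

Numerically τ ≈ 1.6180 and τ' = −1/τ ≈ -0.6180.
candidate 1: (m,n)=(0,2) → π∥ = 0+2·τ ≈ 3.2361, π⊥ = 0+2·τ' ≈ -1.2361 ∈ [-1.4, -0.6) ⇒ IN Λ
candidate 2: (m,n)=(5,12) → π∥ = 5+12·τ ≈ 24.4164, π⊥ = 5+12·τ' ≈ -2.4164 ∉ [-1.4, -0.6) ⇒ out
candidate 3: (m,n)=(-1,1) → π∥ = -1+1·τ ≈ 0.6180, π⊥ = -1+1·τ' ≈ -1.6180 ∉ [-1.4, -0.6) ⇒ out
candidate 4: (m,n)=(-4,-3) → π∥ = -4-3·τ ≈ -8.8541, π⊥ = -4-3·τ' ≈ -2.1459 ∉ [-1.4, -0.6) ⇒ out

1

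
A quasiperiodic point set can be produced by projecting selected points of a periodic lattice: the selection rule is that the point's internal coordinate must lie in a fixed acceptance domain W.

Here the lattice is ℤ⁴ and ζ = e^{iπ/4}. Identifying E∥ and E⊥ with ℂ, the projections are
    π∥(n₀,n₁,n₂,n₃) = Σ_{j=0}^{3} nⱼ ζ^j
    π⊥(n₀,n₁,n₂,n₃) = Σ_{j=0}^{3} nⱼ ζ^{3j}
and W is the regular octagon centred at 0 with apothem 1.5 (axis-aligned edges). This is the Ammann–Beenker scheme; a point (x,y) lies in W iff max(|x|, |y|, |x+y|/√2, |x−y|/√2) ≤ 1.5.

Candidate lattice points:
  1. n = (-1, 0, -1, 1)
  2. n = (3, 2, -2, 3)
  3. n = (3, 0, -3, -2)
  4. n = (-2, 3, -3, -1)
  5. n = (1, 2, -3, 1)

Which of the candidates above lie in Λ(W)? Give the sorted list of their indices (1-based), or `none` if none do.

none

With ζ = e^{iπ/4} the internal vectors are ζ^0,ζ^3,ζ^6,ζ^9.
#1 (-1, 0, -1, 1): internal (-0.292893, 1.707107); octagon support 1.707107 vs apothem 1.5 → ∉ W
#2 (3, 2, -2, 3): internal (3.707107, 5.535534); octagon support 6.535534 vs apothem 1.5 → ∉ W
#3 (3, 0, -3, -2): internal (1.585786, 1.585786); octagon support 2.242641 vs apothem 1.5 → ∉ W
#4 (-2, 3, -3, -1): internal (-4.828427, 4.414214); octagon support 6.535534 vs apothem 1.5 → ∉ W
#5 (1, 2, -3, 1): internal (0.292893, 5.121320); octagon support 5.121320 vs apothem 1.5 → ∉ W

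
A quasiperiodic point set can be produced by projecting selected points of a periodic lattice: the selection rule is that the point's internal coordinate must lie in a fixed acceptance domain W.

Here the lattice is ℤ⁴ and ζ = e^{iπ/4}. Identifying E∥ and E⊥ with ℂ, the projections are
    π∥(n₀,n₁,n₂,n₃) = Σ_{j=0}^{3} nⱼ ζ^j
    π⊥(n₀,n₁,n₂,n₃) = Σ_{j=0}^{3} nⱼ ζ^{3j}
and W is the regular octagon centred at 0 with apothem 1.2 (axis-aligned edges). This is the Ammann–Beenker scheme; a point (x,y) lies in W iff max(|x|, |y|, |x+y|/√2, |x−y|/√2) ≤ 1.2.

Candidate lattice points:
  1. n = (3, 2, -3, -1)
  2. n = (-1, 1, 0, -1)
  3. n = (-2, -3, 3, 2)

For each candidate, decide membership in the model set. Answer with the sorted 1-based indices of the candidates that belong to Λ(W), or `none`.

Internal map: ζ^{3j} for j=0..3 gives (1,0), (−√2/2,√2/2), (0,−1), (√2/2,√2/2).
#1 (3, 2, -3, -1): internal (0.878680, 3.707107); octagon support 3.707107 vs apothem 1.2 → ∉ W
#2 (-1, 1, 0, -1): internal (-2.414214, 0.000000); octagon support 2.414214 vs apothem 1.2 → ∉ W
#3 (-2, -3, 3, 2): internal (1.535534, -3.707107); octagon support 3.707107 vs apothem 1.2 → ∉ W

none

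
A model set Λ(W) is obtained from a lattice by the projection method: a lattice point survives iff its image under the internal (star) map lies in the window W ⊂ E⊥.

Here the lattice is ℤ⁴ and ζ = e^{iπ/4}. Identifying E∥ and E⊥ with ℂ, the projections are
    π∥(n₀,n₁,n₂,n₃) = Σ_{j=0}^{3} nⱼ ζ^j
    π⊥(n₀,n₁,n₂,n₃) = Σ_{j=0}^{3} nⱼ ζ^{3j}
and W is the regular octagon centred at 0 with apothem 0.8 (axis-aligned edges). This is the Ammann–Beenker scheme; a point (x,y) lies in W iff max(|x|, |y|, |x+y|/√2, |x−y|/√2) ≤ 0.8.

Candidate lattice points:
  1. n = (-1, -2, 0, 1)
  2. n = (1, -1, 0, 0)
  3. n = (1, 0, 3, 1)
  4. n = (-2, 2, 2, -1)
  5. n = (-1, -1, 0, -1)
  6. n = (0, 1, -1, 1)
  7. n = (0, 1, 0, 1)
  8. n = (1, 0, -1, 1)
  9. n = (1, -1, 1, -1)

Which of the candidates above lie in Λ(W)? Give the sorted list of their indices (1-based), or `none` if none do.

none

With ζ = e^{iπ/4} the internal vectors are ζ^0,ζ^3,ζ^6,ζ^9.
candidate 1: n = (-1, -2, 0, 1) → π⊥ ≈ (+1.1213, -0.7071); max(|x|,|y|,|x±y|/√2) = 1.2929 > 0.8 ⇒ ∉ W
candidate 2: n = (1, -1, 0, 0) → π⊥ ≈ (+1.7071, -0.7071); max(|x|,|y|,|x±y|/√2) = 1.7071 > 0.8 ⇒ ∉ W
candidate 3: n = (1, 0, 3, 1) → π⊥ ≈ (+1.7071, -2.2929); max(|x|,|y|,|x±y|/√2) = 2.8284 > 0.8 ⇒ ∉ W
candidate 4: n = (-2, 2, 2, -1) → π⊥ ≈ (-4.1213, -1.2929); max(|x|,|y|,|x±y|/√2) = 4.1213 > 0.8 ⇒ ∉ W
candidate 5: n = (-1, -1, 0, -1) → π⊥ ≈ (-1.0000, -1.4142); max(|x|,|y|,|x±y|/√2) = 1.7071 > 0.8 ⇒ ∉ W
candidate 6: n = (0, 1, -1, 1) → π⊥ ≈ (+0.0000, +2.4142); max(|x|,|y|,|x±y|/√2) = 2.4142 > 0.8 ⇒ ∉ W
candidate 7: n = (0, 1, 0, 1) → π⊥ ≈ (+0.0000, +1.4142); max(|x|,|y|,|x±y|/√2) = 1.4142 > 0.8 ⇒ ∉ W
candidate 8: n = (1, 0, -1, 1) → π⊥ ≈ (+1.7071, +1.7071); max(|x|,|y|,|x±y|/√2) = 2.4142 > 0.8 ⇒ ∉ W
candidate 9: n = (1, -1, 1, -1) → π⊥ ≈ (+1.0000, -2.4142); max(|x|,|y|,|x±y|/√2) = 2.4142 > 0.8 ⇒ ∉ W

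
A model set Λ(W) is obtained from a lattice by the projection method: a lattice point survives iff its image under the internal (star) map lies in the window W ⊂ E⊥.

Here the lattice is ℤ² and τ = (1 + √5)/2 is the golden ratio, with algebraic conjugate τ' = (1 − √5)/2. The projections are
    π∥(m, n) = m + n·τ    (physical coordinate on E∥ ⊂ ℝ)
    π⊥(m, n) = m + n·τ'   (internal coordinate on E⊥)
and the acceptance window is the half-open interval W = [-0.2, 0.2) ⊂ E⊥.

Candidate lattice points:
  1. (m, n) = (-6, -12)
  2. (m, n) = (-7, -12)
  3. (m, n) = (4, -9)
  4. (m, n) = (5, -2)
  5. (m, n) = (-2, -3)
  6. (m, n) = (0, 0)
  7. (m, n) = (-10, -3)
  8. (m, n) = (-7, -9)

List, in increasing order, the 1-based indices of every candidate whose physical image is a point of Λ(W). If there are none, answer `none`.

5, 6

Numerically τ ≈ 1.618034 and τ' = −1/τ ≈ -0.618034.
#1 (-6,-12): internal coord -6 + (-12)·τ' = +1.416408; +1.416408 ∉ [-0.2, 0.2) → out
#2 (-7,-12): internal coord -7 + (-12)·τ' = +0.416408; +0.416408 ∉ [-0.2, 0.2) → out
#3 (4,-9): internal coord 4 + (-9)·τ' = +9.562306; +9.562306 ∉ [-0.2, 0.2) → out
#4 (5,-2): internal coord 5 + (-2)·τ' = +6.236068; +6.236068 ∉ [-0.2, 0.2) → out
#5 (-2,-3): internal coord -2 + (-3)·τ' = -0.145898; -0.145898 ∈ [-0.2, 0.2) → IN Λ
#6 (0,0): internal coord 0 + (0)·τ' = +0.000000; +0.000000 ∈ [-0.2, 0.2) → IN Λ
#7 (-10,-3): internal coord -10 + (-3)·τ' = -8.145898; -8.145898 ∉ [-0.2, 0.2) → out
#8 (-7,-9): internal coord -7 + (-9)·τ' = -1.437694; -1.437694 ∉ [-0.2, 0.2) → out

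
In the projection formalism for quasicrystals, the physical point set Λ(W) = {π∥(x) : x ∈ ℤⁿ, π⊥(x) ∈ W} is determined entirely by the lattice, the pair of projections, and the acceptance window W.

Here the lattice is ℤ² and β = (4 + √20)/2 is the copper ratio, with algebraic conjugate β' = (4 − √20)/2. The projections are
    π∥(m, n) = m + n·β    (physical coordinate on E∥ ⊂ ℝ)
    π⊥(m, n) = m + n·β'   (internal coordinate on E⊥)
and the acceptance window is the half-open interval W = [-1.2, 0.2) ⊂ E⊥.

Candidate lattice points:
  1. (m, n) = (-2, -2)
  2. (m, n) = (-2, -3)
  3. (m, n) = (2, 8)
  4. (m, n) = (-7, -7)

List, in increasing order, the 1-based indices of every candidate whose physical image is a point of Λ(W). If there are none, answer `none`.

Numerically β ≈ 4.23607 and β' = −1/β ≈ -0.23607.
[1] lift (-2,-2): star map gives -1.52786; window check -1.2 ≤ -1.52786 < 0.2 is false → out
[2] lift (-2,-3): star map gives -1.29180; window check -1.2 ≤ -1.29180 < 0.2 is false → out
[3] lift (2,8): star map gives 0.11146; window check -1.2 ≤ 0.11146 < 0.2 is true → IN Λ
[4] lift (-7,-7): star map gives -5.34752; window check -1.2 ≤ -5.34752 < 0.2 is false → out

3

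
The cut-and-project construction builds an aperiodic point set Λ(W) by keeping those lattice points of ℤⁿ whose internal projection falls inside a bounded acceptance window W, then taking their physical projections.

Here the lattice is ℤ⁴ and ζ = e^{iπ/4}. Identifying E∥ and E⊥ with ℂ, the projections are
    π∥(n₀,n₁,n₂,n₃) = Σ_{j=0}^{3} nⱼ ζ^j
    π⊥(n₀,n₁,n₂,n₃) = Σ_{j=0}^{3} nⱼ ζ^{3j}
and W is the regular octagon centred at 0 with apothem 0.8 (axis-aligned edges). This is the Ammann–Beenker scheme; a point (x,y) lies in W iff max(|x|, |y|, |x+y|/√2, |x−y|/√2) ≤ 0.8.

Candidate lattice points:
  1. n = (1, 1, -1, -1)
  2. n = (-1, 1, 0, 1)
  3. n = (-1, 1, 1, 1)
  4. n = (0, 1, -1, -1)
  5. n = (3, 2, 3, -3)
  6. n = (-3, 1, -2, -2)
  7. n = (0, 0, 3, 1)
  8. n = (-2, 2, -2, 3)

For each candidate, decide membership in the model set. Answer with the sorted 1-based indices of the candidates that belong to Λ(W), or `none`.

With ζ = e^{iπ/4} the internal vectors are ζ^0,ζ^3,ζ^6,ζ^9.
candidate 1: n = (1, 1, -1, -1) → π⊥ ≈ (-0.41421, +1.00000); max(|x|,|y|,|x±y|/√2) = 1.00000 > 0.8 ⇒ ∉ W
candidate 2: n = (-1, 1, 0, 1) → π⊥ ≈ (-1.00000, +1.41421); max(|x|,|y|,|x±y|/√2) = 1.70711 > 0.8 ⇒ ∉ W
candidate 3: n = (-1, 1, 1, 1) → π⊥ ≈ (-1.00000, +0.41421); max(|x|,|y|,|x±y|/√2) = 1.00000 > 0.8 ⇒ ∉ W
candidate 4: n = (0, 1, -1, -1) → π⊥ ≈ (-1.41421, +1.00000); max(|x|,|y|,|x±y|/√2) = 1.70711 > 0.8 ⇒ ∉ W
candidate 5: n = (3, 2, 3, -3) → π⊥ ≈ (-0.53553, -3.70711); max(|x|,|y|,|x±y|/√2) = 3.70711 > 0.8 ⇒ ∉ W
candidate 6: n = (-3, 1, -2, -2) → π⊥ ≈ (-5.12132, +1.29289); max(|x|,|y|,|x±y|/√2) = 5.12132 > 0.8 ⇒ ∉ W
candidate 7: n = (0, 0, 3, 1) → π⊥ ≈ (+0.70711, -2.29289); max(|x|,|y|,|x±y|/√2) = 2.29289 > 0.8 ⇒ ∉ W
candidate 8: n = (-2, 2, -2, 3) → π⊥ ≈ (-1.29289, +5.53553); max(|x|,|y|,|x±y|/√2) = 5.53553 > 0.8 ⇒ ∉ W

none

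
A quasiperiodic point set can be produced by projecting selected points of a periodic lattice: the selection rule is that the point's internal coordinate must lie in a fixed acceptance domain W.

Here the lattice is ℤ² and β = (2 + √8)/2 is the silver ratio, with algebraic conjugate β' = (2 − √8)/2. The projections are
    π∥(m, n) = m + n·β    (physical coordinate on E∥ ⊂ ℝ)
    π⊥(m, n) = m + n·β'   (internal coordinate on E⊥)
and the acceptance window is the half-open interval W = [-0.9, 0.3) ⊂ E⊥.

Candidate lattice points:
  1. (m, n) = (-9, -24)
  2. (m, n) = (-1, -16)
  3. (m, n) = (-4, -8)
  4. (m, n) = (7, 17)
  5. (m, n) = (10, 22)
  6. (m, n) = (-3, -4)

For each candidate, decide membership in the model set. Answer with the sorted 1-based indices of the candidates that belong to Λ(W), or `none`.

β' = (2−√8)/2 ≈ -0.41421.
[1] lift (-9,-24): star map gives 0.94113; window check -0.9 ≤ 0.94113 < 0.3 is false → out
[2] lift (-1,-16): star map gives 5.62742; window check -0.9 ≤ 5.62742 < 0.3 is false → out
[3] lift (-4,-8): star map gives -0.68629; window check -0.9 ≤ -0.68629 < 0.3 is true → IN Λ
[4] lift (7,17): star map gives -0.04163; window check -0.9 ≤ -0.04163 < 0.3 is true → IN Λ
[5] lift (10,22): star map gives 0.88730; window check -0.9 ≤ 0.88730 < 0.3 is false → out
[6] lift (-3,-4): star map gives -1.34315; window check -0.9 ≤ -1.34315 < 0.3 is false → out

3, 4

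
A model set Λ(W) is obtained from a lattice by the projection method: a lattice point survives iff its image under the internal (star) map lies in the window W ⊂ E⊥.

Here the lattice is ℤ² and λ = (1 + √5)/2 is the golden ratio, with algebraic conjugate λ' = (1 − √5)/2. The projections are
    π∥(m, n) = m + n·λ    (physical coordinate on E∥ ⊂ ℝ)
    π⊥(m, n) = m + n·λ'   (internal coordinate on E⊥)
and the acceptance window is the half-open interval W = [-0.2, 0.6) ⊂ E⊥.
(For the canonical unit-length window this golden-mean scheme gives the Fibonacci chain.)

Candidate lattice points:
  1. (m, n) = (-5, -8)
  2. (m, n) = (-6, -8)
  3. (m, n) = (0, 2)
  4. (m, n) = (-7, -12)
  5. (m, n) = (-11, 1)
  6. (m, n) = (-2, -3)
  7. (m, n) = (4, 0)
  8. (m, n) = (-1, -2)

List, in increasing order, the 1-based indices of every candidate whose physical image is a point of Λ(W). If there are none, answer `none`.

1, 4, 6, 8

λ' = (1−√5)/2 ≈ -0.61803.
#1 (-5,-8): internal coord -5 + (-8)·λ' = -0.05573; -0.05573 ∈ [-0.2, 0.6) → IN Λ
#2 (-6,-8): internal coord -6 + (-8)·λ' = -1.05573; -1.05573 ∉ [-0.2, 0.6) → out
#3 (0,2): internal coord 0 + (2)·λ' = -1.23607; -1.23607 ∉ [-0.2, 0.6) → out
#4 (-7,-12): internal coord -7 + (-12)·λ' = +0.41641; +0.41641 ∈ [-0.2, 0.6) → IN Λ
#5 (-11,1): internal coord -11 + (1)·λ' = -11.61803; -11.61803 ∉ [-0.2, 0.6) → out
#6 (-2,-3): internal coord -2 + (-3)·λ' = -0.14590; -0.14590 ∈ [-0.2, 0.6) → IN Λ
#7 (4,0): internal coord 4 + (0)·λ' = +4.00000; +4.00000 ∉ [-0.2, 0.6) → out
#8 (-1,-2): internal coord -1 + (-2)·λ' = +0.23607; +0.23607 ∈ [-0.2, 0.6) → IN Λ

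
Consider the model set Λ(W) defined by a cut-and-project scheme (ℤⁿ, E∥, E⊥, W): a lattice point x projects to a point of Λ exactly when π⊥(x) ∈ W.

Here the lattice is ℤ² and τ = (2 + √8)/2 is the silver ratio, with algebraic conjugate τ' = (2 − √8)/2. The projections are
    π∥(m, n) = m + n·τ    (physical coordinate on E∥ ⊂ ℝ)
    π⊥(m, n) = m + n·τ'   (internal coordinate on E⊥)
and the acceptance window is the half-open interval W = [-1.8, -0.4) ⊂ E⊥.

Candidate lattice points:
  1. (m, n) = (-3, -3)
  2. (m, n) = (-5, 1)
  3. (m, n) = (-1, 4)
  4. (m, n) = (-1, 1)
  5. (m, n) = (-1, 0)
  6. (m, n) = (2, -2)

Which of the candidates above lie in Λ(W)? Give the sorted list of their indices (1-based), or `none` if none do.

Numerically τ ≈ 2.41421 and τ' = −1/τ ≈ -0.41421.
#1 (-3,-3): internal coord -3 + (-3)·τ' = -1.75736; -1.75736 ∈ [-1.8, -0.4) → IN Λ
#2 (-5,1): internal coord -5 + (1)·τ' = -5.41421; -5.41421 ∉ [-1.8, -0.4) → out
#3 (-1,4): internal coord -1 + (4)·τ' = -2.65685; -2.65685 ∉ [-1.8, -0.4) → out
#4 (-1,1): internal coord -1 + (1)·τ' = -1.41421; -1.41421 ∈ [-1.8, -0.4) → IN Λ
#5 (-1,0): internal coord -1 + (0)·τ' = -1.00000; -1.00000 ∈ [-1.8, -0.4) → IN Λ
#6 (2,-2): internal coord 2 + (-2)·τ' = +2.82843; +2.82843 ∉ [-1.8, -0.4) → out

1, 4, 5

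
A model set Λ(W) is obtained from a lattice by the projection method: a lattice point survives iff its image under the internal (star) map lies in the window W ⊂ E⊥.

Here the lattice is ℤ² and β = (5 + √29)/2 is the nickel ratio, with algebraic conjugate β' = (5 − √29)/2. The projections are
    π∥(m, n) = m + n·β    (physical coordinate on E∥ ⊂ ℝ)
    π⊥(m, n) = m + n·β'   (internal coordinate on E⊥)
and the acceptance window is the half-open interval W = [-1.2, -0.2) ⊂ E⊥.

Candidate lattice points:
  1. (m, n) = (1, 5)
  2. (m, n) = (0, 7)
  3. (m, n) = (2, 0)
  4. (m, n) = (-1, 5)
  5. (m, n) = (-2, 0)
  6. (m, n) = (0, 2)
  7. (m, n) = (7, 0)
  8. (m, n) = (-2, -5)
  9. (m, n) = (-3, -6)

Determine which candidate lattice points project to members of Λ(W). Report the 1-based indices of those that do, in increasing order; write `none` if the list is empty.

6, 8

β' = (5−√29)/2 ≈ -0.192582.
candidate 1: (m,n)=(1,5) → π∥ = 1+5·β ≈ 26.962912, π⊥ = 1+5·β' ≈ 0.037088 ∉ [-1.2, -0.2) ⇒ out
candidate 2: (m,n)=(0,7) → π∥ = 0+7·β ≈ 36.348077, π⊥ = 0+7·β' ≈ -1.348077 ∉ [-1.2, -0.2) ⇒ out
candidate 3: (m,n)=(2,0) → π∥ = 2+0·β ≈ 2.000000, π⊥ = 2+0·β' ≈ 2.000000 ∉ [-1.2, -0.2) ⇒ out
candidate 4: (m,n)=(-1,5) → π∥ = -1+5·β ≈ 24.962912, π⊥ = -1+5·β' ≈ -1.962912 ∉ [-1.2, -0.2) ⇒ out
candidate 5: (m,n)=(-2,0) → π∥ = -2+0·β ≈ -2.000000, π⊥ = -2+0·β' ≈ -2.000000 ∉ [-1.2, -0.2) ⇒ out
candidate 6: (m,n)=(0,2) → π∥ = 0+2·β ≈ 10.385165, π⊥ = 0+2·β' ≈ -0.385165 ∈ [-1.2, -0.2) ⇒ IN Λ
candidate 7: (m,n)=(7,0) → π∥ = 7+0·β ≈ 7.000000, π⊥ = 7+0·β' ≈ 7.000000 ∉ [-1.2, -0.2) ⇒ out
candidate 8: (m,n)=(-2,-5) → π∥ = -2-5·β ≈ -27.962912, π⊥ = -2-5·β' ≈ -1.037088 ∈ [-1.2, -0.2) ⇒ IN Λ
candidate 9: (m,n)=(-3,-6) → π∥ = -3-6·β ≈ -34.155494, π⊥ = -3-6·β' ≈ -1.844506 ∉ [-1.2, -0.2) ⇒ out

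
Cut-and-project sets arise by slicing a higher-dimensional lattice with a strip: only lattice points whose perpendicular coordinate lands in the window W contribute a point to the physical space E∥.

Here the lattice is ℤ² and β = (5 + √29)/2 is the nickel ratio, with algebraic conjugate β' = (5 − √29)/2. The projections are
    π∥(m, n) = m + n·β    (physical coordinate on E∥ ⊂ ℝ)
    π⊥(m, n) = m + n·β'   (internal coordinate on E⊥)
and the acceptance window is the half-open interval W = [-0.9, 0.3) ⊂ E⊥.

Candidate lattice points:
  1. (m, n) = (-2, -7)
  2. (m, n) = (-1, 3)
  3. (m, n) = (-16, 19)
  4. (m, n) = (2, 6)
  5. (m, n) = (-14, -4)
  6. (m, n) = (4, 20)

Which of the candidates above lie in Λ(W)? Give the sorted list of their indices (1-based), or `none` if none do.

1, 6

Compute β' = (5−√29)/2 = -0.192582, so π⊥(m,n) = m -0.192582·n.
candidate 1: (m,n)=(-2,-7) → π∥ = -2-7·β ≈ -38.348077, π⊥ = -2-7·β' ≈ -0.651923 ∈ [-0.9, 0.3) ⇒ IN Λ
candidate 2: (m,n)=(-1,3) → π∥ = -1+3·β ≈ 14.577747, π⊥ = -1+3·β' ≈ -1.577747 ∉ [-0.9, 0.3) ⇒ out
candidate 3: (m,n)=(-16,19) → π∥ = -16+19·β ≈ 82.659066, π⊥ = -16+19·β' ≈ -19.659066 ∉ [-0.9, 0.3) ⇒ out
candidate 4: (m,n)=(2,6) → π∥ = 2+6·β ≈ 33.155494, π⊥ = 2+6·β' ≈ 0.844506 ∉ [-0.9, 0.3) ⇒ out
candidate 5: (m,n)=(-14,-4) → π∥ = -14-4·β ≈ -34.770330, π⊥ = -14-4·β' ≈ -13.229670 ∉ [-0.9, 0.3) ⇒ out
candidate 6: (m,n)=(4,20) → π∥ = 4+20·β ≈ 107.851648, π⊥ = 4+20·β' ≈ 0.148352 ∈ [-0.9, 0.3) ⇒ IN Λ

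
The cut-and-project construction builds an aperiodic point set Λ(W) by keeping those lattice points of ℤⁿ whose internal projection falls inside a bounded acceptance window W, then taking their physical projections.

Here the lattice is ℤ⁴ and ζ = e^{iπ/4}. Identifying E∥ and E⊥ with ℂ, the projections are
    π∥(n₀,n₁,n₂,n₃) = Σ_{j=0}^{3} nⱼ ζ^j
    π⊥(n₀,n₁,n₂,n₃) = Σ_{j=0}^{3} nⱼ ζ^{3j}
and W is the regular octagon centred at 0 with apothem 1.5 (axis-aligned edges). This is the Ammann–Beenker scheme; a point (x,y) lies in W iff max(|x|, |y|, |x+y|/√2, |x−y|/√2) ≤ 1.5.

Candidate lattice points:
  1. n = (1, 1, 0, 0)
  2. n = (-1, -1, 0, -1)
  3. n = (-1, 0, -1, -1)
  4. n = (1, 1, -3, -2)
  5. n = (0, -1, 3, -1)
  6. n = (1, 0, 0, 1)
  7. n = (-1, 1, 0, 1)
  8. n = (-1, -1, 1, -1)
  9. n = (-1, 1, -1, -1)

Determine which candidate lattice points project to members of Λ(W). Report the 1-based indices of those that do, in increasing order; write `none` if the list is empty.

π⊥(n) = n₀ + n₁ζ³ + n₂ζ⁶ + n₃ζ⁹ where ζ = e^{iπ/4}.
#1 (1, 1, 0, 0): internal (0.292893, 0.707107); octagon support 0.707107 vs apothem 1.5 → ∈ W
#2 (-1, -1, 0, -1): internal (-1.000000, -1.414214); octagon support 1.707107 vs apothem 1.5 → ∉ W
#3 (-1, 0, -1, -1): internal (-1.707107, 0.292893); octagon support 1.707107 vs apothem 1.5 → ∉ W
#4 (1, 1, -3, -2): internal (-1.121320, 2.292893); octagon support 2.414214 vs apothem 1.5 → ∉ W
#5 (0, -1, 3, -1): internal (0.000000, -4.414214); octagon support 4.414214 vs apothem 1.5 → ∉ W
#6 (1, 0, 0, 1): internal (1.707107, 0.707107); octagon support 1.707107 vs apothem 1.5 → ∉ W
#7 (-1, 1, 0, 1): internal (-1.000000, 1.414214); octagon support 1.707107 vs apothem 1.5 → ∉ W
#8 (-1, -1, 1, -1): internal (-1.000000, -2.414214); octagon support 2.414214 vs apothem 1.5 → ∉ W
#9 (-1, 1, -1, -1): internal (-2.414214, 1.000000); octagon support 2.414214 vs apothem 1.5 → ∉ W

1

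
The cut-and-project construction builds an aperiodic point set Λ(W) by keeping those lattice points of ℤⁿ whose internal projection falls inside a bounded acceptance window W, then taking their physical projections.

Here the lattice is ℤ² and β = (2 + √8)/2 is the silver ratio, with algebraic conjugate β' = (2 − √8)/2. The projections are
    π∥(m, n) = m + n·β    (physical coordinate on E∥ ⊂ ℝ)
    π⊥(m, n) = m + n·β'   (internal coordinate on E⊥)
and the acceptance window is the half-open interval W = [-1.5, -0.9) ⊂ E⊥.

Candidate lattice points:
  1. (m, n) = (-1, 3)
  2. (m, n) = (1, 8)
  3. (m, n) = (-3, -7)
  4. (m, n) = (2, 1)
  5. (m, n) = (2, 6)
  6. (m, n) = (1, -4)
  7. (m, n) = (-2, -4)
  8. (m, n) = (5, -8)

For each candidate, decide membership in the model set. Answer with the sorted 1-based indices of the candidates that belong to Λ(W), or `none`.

β' = (2−√8)/2 ≈ -0.414214.
candidate 1: (m,n)=(-1,3) → π∥ = -1+3·β ≈ 6.242641, π⊥ = -1+3·β' ≈ -2.242641 ∉ [-1.5, -0.9) ⇒ out
candidate 2: (m,n)=(1,8) → π∥ = 1+8·β ≈ 20.313708, π⊥ = 1+8·β' ≈ -2.313708 ∉ [-1.5, -0.9) ⇒ out
candidate 3: (m,n)=(-3,-7) → π∥ = -3-7·β ≈ -19.899495, π⊥ = -3-7·β' ≈ -0.100505 ∉ [-1.5, -0.9) ⇒ out
candidate 4: (m,n)=(2,1) → π∥ = 2+1·β ≈ 4.414214, π⊥ = 2+1·β' ≈ 1.585786 ∉ [-1.5, -0.9) ⇒ out
candidate 5: (m,n)=(2,6) → π∥ = 2+6·β ≈ 16.485281, π⊥ = 2+6·β' ≈ -0.485281 ∉ [-1.5, -0.9) ⇒ out
candidate 6: (m,n)=(1,-4) → π∥ = 1-4·β ≈ -8.656854, π⊥ = 1-4·β' ≈ 2.656854 ∉ [-1.5, -0.9) ⇒ out
candidate 7: (m,n)=(-2,-4) → π∥ = -2-4·β ≈ -11.656854, π⊥ = -2-4·β' ≈ -0.343146 ∉ [-1.5, -0.9) ⇒ out
candidate 8: (m,n)=(5,-8) → π∥ = 5-8·β ≈ -14.313708, π⊥ = 5-8·β' ≈ 8.313708 ∉ [-1.5, -0.9) ⇒ out

none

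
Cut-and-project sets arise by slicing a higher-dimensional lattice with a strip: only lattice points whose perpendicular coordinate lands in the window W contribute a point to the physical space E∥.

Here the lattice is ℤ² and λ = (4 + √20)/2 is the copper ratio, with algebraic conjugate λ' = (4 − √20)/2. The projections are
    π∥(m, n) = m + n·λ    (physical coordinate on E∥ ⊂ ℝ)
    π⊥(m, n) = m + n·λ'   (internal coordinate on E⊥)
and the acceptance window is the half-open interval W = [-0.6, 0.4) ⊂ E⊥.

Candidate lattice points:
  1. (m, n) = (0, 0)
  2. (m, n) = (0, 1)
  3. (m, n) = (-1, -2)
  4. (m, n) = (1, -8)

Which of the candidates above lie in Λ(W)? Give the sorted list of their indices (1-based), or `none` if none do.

Numerically λ ≈ 4.23607 and λ' = −1/λ ≈ -0.23607.
candidate 1: (m,n)=(0,0) → π∥ = 0+0·λ ≈ 0.00000, π⊥ = 0+0·λ' ≈ 0.00000 ∈ [-0.6, 0.4) ⇒ IN Λ
candidate 2: (m,n)=(0,1) → π∥ = 0+1·λ ≈ 4.23607, π⊥ = 0+1·λ' ≈ -0.23607 ∈ [-0.6, 0.4) ⇒ IN Λ
candidate 3: (m,n)=(-1,-2) → π∥ = -1-2·λ ≈ -9.47214, π⊥ = -1-2·λ' ≈ -0.52786 ∈ [-0.6, 0.4) ⇒ IN Λ
candidate 4: (m,n)=(1,-8) → π∥ = 1-8·λ ≈ -32.88854, π⊥ = 1-8·λ' ≈ 2.88854 ∉ [-0.6, 0.4) ⇒ out

1, 2, 3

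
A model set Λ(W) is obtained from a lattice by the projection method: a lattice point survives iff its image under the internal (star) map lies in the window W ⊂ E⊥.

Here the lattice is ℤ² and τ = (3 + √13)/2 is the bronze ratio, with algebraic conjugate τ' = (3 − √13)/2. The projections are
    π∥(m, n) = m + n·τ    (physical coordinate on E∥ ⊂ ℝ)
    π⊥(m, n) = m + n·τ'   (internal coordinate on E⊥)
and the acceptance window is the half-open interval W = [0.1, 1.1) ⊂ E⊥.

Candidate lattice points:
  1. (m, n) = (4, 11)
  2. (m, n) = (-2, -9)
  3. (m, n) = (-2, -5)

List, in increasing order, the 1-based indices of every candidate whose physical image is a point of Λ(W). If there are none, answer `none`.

1, 2

Numerically τ ≈ 3.30278 and τ' = −1/τ ≈ -0.30278.
#1 (4,11): internal coord 4 + (11)·τ' = +0.66947; +0.66947 ∈ [0.1, 1.1) → IN Λ
#2 (-2,-9): internal coord -2 + (-9)·τ' = +0.72498; +0.72498 ∈ [0.1, 1.1) → IN Λ
#3 (-2,-5): internal coord -2 + (-5)·τ' = -0.48612; -0.48612 ∉ [0.1, 1.1) → out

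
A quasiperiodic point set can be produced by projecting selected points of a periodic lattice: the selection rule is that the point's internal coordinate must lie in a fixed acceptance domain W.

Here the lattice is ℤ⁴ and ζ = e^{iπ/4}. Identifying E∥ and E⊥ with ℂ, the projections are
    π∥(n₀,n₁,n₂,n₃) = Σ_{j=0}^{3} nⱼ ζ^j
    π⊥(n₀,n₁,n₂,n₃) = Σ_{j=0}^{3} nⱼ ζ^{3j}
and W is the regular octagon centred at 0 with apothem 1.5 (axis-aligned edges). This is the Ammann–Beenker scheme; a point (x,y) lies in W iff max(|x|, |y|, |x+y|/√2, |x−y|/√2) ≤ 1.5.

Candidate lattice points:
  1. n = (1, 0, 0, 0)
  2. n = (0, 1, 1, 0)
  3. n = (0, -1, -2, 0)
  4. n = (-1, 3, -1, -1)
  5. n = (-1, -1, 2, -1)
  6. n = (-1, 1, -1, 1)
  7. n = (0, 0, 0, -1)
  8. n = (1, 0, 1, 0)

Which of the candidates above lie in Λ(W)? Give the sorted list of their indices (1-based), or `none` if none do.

1, 2, 3, 7, 8

Internal map: ζ^{3j} for j=0..3 gives (1,0), (−√2/2,√2/2), (0,−1), (√2/2,√2/2).
#1 (1, 0, 0, 0): internal (1.00000, 0.00000); octagon support 1.00000 vs apothem 1.5 → ∈ W
#2 (0, 1, 1, 0): internal (-0.70711, -0.29289); octagon support 0.70711 vs apothem 1.5 → ∈ W
#3 (0, -1, -2, 0): internal (0.70711, 1.29289); octagon support 1.41421 vs apothem 1.5 → ∈ W
#4 (-1, 3, -1, -1): internal (-3.82843, 2.41421); octagon support 4.41421 vs apothem 1.5 → ∉ W
#5 (-1, -1, 2, -1): internal (-1.00000, -3.41421); octagon support 3.41421 vs apothem 1.5 → ∉ W
#6 (-1, 1, -1, 1): internal (-1.00000, 2.41421); octagon support 2.41421 vs apothem 1.5 → ∉ W
#7 (0, 0, 0, -1): internal (-0.70711, -0.70711); octagon support 1.00000 vs apothem 1.5 → ∈ W
#8 (1, 0, 1, 0): internal (1.00000, -1.00000); octagon support 1.41421 vs apothem 1.5 → ∈ W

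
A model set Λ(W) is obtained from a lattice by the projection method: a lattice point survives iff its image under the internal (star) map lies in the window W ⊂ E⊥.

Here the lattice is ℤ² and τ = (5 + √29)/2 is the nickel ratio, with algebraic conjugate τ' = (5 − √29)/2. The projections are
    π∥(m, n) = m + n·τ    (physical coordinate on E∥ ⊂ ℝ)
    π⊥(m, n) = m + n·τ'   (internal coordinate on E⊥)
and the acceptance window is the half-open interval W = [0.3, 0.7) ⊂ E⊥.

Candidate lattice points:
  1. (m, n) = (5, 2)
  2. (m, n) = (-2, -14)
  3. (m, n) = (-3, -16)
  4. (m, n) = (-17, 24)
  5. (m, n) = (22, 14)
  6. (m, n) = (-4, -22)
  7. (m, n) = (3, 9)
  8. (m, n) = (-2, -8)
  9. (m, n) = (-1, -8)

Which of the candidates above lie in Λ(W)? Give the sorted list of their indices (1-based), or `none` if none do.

2, 9

Compute τ' = (5−√29)/2 = -0.1926, so π⊥(m,n) = m -0.1926·n.
#1 (5,2): internal coord 5 + (2)·τ' = +4.6148; +4.6148 ∉ [0.3, 0.7) → out
#2 (-2,-14): internal coord -2 + (-14)·τ' = +0.6962; +0.6962 ∈ [0.3, 0.7) → IN Λ
#3 (-3,-16): internal coord -3 + (-16)·τ' = +0.0813; +0.0813 ∉ [0.3, 0.7) → out
#4 (-17,24): internal coord -17 + (24)·τ' = -21.6220; -21.6220 ∉ [0.3, 0.7) → out
#5 (22,14): internal coord 22 + (14)·τ' = +19.3038; +19.3038 ∉ [0.3, 0.7) → out
#6 (-4,-22): internal coord -4 + (-22)·τ' = +0.2368; +0.2368 ∉ [0.3, 0.7) → out
#7 (3,9): internal coord 3 + (9)·τ' = +1.2668; +1.2668 ∉ [0.3, 0.7) → out
#8 (-2,-8): internal coord -2 + (-8)·τ' = -0.4593; -0.4593 ∉ [0.3, 0.7) → out
#9 (-1,-8): internal coord -1 + (-8)·τ' = +0.5407; +0.5407 ∈ [0.3, 0.7) → IN Λ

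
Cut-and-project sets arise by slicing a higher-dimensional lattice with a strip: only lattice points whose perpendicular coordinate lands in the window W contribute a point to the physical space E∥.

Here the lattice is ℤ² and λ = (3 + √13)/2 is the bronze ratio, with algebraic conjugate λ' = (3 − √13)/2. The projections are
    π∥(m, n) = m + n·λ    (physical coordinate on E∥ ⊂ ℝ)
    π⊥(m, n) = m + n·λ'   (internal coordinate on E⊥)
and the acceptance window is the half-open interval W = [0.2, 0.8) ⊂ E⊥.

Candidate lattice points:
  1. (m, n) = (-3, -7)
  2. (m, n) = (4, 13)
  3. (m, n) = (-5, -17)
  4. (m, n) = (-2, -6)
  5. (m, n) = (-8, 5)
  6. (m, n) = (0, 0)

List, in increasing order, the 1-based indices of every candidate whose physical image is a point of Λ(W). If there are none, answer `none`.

none

λ' = (3−√13)/2 ≈ -0.30278.
[1] lift (-3,-7): star map gives -0.88057; window check 0.2 ≤ -0.88057 < 0.8 is false → out
[2] lift (4,13): star map gives 0.06392; window check 0.2 ≤ 0.06392 < 0.8 is false → out
[3] lift (-5,-17): star map gives 0.14719; window check 0.2 ≤ 0.14719 < 0.8 is false → out
[4] lift (-2,-6): star map gives -0.18335; window check 0.2 ≤ -0.18335 < 0.8 is false → out
[5] lift (-8,5): star map gives -9.51388; window check 0.2 ≤ -9.51388 < 0.8 is false → out
[6] lift (0,0): star map gives 0.00000; window check 0.2 ≤ 0.00000 < 0.8 is false → out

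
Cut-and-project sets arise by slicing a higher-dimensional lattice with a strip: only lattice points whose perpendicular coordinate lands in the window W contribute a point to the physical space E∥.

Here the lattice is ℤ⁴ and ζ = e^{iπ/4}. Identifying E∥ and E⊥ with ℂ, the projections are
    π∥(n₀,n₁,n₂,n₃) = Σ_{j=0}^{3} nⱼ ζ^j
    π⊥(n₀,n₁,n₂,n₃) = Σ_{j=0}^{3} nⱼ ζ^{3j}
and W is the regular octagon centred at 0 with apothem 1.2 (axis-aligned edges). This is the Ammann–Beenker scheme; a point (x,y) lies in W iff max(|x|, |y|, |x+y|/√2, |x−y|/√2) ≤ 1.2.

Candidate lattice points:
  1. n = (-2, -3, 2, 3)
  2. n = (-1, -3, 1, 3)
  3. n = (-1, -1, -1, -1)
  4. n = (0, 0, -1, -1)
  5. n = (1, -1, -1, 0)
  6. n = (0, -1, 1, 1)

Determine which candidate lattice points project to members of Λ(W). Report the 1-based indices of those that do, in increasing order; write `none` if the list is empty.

With ζ = e^{iπ/4} the internal vectors are ζ^0,ζ^3,ζ^6,ζ^9.
candidate 1: n = (-2, -3, 2, 3) → π⊥ ≈ (+2.2426, -2.0000); max(|x|,|y|,|x±y|/√2) = 3.0000 > 1.2 ⇒ ∉ W
candidate 2: n = (-1, -3, 1, 3) → π⊥ ≈ (+3.2426, -1.0000); max(|x|,|y|,|x±y|/√2) = 3.2426 > 1.2 ⇒ ∉ W
candidate 3: n = (-1, -1, -1, -1) → π⊥ ≈ (-1.0000, -0.4142); max(|x|,|y|,|x±y|/√2) = 1.0000 ≤ 1.2 ⇒ ∈ W
candidate 4: n = (0, 0, -1, -1) → π⊥ ≈ (-0.7071, +0.2929); max(|x|,|y|,|x±y|/√2) = 0.7071 ≤ 1.2 ⇒ ∈ W
candidate 5: n = (1, -1, -1, 0) → π⊥ ≈ (+1.7071, +0.2929); max(|x|,|y|,|x±y|/√2) = 1.7071 > 1.2 ⇒ ∉ W
candidate 6: n = (0, -1, 1, 1) → π⊥ ≈ (+1.4142, -1.0000); max(|x|,|y|,|x±y|/√2) = 1.7071 > 1.2 ⇒ ∉ W

3, 4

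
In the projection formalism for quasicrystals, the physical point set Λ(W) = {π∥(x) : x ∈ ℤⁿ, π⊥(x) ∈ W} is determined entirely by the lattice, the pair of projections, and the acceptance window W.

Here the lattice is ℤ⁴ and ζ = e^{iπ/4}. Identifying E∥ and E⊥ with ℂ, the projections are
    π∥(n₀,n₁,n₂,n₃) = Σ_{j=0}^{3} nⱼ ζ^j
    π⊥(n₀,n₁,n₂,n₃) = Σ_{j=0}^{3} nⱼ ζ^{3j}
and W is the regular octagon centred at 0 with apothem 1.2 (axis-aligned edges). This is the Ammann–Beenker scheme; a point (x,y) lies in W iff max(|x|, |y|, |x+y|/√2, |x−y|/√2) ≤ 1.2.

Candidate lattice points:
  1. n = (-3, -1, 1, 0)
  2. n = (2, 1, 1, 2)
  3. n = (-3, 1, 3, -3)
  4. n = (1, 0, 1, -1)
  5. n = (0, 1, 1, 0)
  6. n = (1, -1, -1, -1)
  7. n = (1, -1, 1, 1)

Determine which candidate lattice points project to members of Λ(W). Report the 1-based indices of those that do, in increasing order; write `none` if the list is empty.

5, 6

With ζ = e^{iπ/4} the internal vectors are ζ^0,ζ^3,ζ^6,ζ^9.
candidate 1: n = (-3, -1, 1, 0) → π⊥ ≈ (-2.292893, -1.707107); max(|x|,|y|,|x±y|/√2) = 2.828427 > 1.2 ⇒ ∉ W
candidate 2: n = (2, 1, 1, 2) → π⊥ ≈ (+2.707107, +1.121320); max(|x|,|y|,|x±y|/√2) = 2.707107 > 1.2 ⇒ ∉ W
candidate 3: n = (-3, 1, 3, -3) → π⊥ ≈ (-5.828427, -4.414214); max(|x|,|y|,|x±y|/√2) = 7.242641 > 1.2 ⇒ ∉ W
candidate 4: n = (1, 0, 1, -1) → π⊥ ≈ (+0.292893, -1.707107); max(|x|,|y|,|x±y|/√2) = 1.707107 > 1.2 ⇒ ∉ W
candidate 5: n = (0, 1, 1, 0) → π⊥ ≈ (-0.707107, -0.292893); max(|x|,|y|,|x±y|/√2) = 0.707107 ≤ 1.2 ⇒ ∈ W
candidate 6: n = (1, -1, -1, -1) → π⊥ ≈ (+1.000000, -0.414214); max(|x|,|y|,|x±y|/√2) = 1.000000 ≤ 1.2 ⇒ ∈ W
candidate 7: n = (1, -1, 1, 1) → π⊥ ≈ (+2.414214, -1.000000); max(|x|,|y|,|x±y|/√2) = 2.414214 > 1.2 ⇒ ∉ W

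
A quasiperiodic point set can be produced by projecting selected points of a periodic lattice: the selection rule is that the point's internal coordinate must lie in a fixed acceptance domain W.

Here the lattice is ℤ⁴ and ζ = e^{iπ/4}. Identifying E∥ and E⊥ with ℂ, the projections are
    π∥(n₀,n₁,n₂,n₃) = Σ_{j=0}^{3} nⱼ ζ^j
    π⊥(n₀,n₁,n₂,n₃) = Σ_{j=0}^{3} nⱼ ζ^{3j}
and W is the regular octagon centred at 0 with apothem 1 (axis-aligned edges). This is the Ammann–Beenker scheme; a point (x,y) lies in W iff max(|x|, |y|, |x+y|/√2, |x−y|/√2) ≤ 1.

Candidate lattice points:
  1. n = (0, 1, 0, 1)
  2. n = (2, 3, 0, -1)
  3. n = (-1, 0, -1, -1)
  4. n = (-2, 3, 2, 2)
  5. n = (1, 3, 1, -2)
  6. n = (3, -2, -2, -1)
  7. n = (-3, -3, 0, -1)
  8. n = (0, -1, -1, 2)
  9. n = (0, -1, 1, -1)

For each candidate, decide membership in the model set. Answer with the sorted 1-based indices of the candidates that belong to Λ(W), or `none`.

none

Internal map: ζ^{3j} for j=0..3 gives (1,0), (−√2/2,√2/2), (0,−1), (√2/2,√2/2).
candidate 1: n = (0, 1, 0, 1) → π⊥ ≈ (+0.0000, +1.4142); max(|x|,|y|,|x±y|/√2) = 1.4142 > 1 ⇒ ∉ W
candidate 2: n = (2, 3, 0, -1) → π⊥ ≈ (-0.8284, +1.4142); max(|x|,|y|,|x±y|/√2) = 1.5858 > 1 ⇒ ∉ W
candidate 3: n = (-1, 0, -1, -1) → π⊥ ≈ (-1.7071, +0.2929); max(|x|,|y|,|x±y|/√2) = 1.7071 > 1 ⇒ ∉ W
candidate 4: n = (-2, 3, 2, 2) → π⊥ ≈ (-2.7071, +1.5355); max(|x|,|y|,|x±y|/√2) = 3.0000 > 1 ⇒ ∉ W
candidate 5: n = (1, 3, 1, -2) → π⊥ ≈ (-2.5355, -0.2929); max(|x|,|y|,|x±y|/√2) = 2.5355 > 1 ⇒ ∉ W
candidate 6: n = (3, -2, -2, -1) → π⊥ ≈ (+3.7071, -0.1213); max(|x|,|y|,|x±y|/√2) = 3.7071 > 1 ⇒ ∉ W
candidate 7: n = (-3, -3, 0, -1) → π⊥ ≈ (-1.5858, -2.8284); max(|x|,|y|,|x±y|/√2) = 3.1213 > 1 ⇒ ∉ W
candidate 8: n = (0, -1, -1, 2) → π⊥ ≈ (+2.1213, +1.7071); max(|x|,|y|,|x±y|/√2) = 2.7071 > 1 ⇒ ∉ W
candidate 9: n = (0, -1, 1, -1) → π⊥ ≈ (+0.0000, -2.4142); max(|x|,|y|,|x±y|/√2) = 2.4142 > 1 ⇒ ∉ W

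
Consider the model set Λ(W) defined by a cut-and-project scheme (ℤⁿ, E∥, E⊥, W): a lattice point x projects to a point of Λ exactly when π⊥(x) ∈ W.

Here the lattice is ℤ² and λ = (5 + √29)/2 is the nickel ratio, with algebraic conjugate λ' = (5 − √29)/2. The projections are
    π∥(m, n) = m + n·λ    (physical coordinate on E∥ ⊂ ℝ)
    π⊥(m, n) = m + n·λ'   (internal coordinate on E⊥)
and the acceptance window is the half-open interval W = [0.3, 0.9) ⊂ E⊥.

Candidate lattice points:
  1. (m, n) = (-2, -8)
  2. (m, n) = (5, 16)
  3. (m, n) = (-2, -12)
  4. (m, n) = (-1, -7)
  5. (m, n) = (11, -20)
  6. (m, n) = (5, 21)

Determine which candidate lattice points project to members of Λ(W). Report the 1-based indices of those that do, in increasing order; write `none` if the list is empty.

λ' = (5−√29)/2 ≈ -0.19258.
candidate 1: (m,n)=(-2,-8) → π∥ = -2-8·λ ≈ -43.54066, π⊥ = -2-8·λ' ≈ -0.45934 ∉ [0.3, 0.9) ⇒ out
candidate 2: (m,n)=(5,16) → π∥ = 5+16·λ ≈ 88.08132, π⊥ = 5+16·λ' ≈ 1.91868 ∉ [0.3, 0.9) ⇒ out
candidate 3: (m,n)=(-2,-12) → π∥ = -2-12·λ ≈ -64.31099, π⊥ = -2-12·λ' ≈ 0.31099 ∈ [0.3, 0.9) ⇒ IN Λ
candidate 4: (m,n)=(-1,-7) → π∥ = -1-7·λ ≈ -37.34808, π⊥ = -1-7·λ' ≈ 0.34808 ∈ [0.3, 0.9) ⇒ IN Λ
candidate 5: (m,n)=(11,-20) → π∥ = 11-20·λ ≈ -92.85165, π⊥ = 11-20·λ' ≈ 14.85165 ∉ [0.3, 0.9) ⇒ out
candidate 6: (m,n)=(5,21) → π∥ = 5+21·λ ≈ 114.04423, π⊥ = 5+21·λ' ≈ 0.95577 ∉ [0.3, 0.9) ⇒ out

3, 4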